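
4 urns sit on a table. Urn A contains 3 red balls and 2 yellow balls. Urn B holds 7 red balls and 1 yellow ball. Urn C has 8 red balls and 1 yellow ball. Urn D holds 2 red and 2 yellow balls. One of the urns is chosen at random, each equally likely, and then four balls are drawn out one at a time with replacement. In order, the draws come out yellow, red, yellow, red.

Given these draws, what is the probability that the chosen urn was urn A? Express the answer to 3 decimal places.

0.406

Compute the likelihood of the observed sequence for each case: P(data | urn A) = (2/5)(3/5)(2/5)(3/5) = 0.0576; P(data | urn B) = (1/8)(7/8)(1/8)(7/8) = 0.011963; P(data | urn C) = (1/9)(8/9)(1/9)(8/9) = 0.0097546; P(data | urn D) = (2/4)(2/4)(2/4)(2/4) = 0.0625.
Multiplying each by its prior: 1/4 · 0.0576 = 0.0144, 1/4 · 0.011963 = 0.0029907, 1/4 · 0.0097546 = 0.0024387, 1/4 · 0.0625 = 0.015625; summing to 0.035454.
By Bayes' rule, P(urn A | data) = (0.0144) / (0.035454) = 0.40616.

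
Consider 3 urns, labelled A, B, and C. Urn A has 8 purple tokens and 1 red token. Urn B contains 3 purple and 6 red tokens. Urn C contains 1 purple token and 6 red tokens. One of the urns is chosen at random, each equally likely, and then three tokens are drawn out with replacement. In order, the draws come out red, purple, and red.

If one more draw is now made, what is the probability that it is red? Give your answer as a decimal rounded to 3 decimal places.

0.719

The likelihood of the observed sequence under each hypothesis: P(data | urn A) = (1/9)(8/9)(1/9) = 0.010974; P(data | urn B) = (6/9)(3/9)(6/9) = 0.14815; P(data | urn C) = (6/7)(1/7)(6/7) = 0.10496.
The prior-weighted likelihoods are 1/3 · 0.010974 = 0.003658, 1/3 · 0.14815 = 0.049383, 1/3 · 0.10496 = 0.034985; summing to 0.088026.
The posterior is then P(urn A | data) = 0.041556, P(urn B | data) = 0.561, P(urn C | data) = 0.39744.
So P(red next | data) = Σ P(red next | H) P(H | data) = (1/9)(0.041556) + (2/3)(0.561) + (6/7)(0.39744) = 0.71928.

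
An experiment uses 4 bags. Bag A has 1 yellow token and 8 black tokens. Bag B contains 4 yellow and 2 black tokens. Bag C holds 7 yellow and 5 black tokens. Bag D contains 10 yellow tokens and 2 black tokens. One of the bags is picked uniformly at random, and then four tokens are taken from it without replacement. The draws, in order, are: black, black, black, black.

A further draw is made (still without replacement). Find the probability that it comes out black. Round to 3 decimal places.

0.788

Under each hypothesis, the probability of the observed sequence is: P(data | bag A) = (8/9)(7/8)(6/7)(5/6) = 5/9; P(data | bag B) = (2/6)(1/5)(0/4) = 0; P(data | bag C) = (5/12)(4/11)(3/10)(2/9) = 1/99; P(data | bag D) = (2/12)(1/11)(0/10) = 0.
Multiplying each by its prior: 1/4 · 5/9 = 5/36, 1/4 · 0 = 0, 1/4 · 1/99 = 1/396, 1/4 · 0 = 0; these sum to 14/99.
Normalising, the posterior is P(bag A | data) = 55/56, P(bag B | data) = 0, P(bag C | data) = 1/56, P(bag D | data) = 0.
Averaging over the posterior, P(black next | data) = (4/5)(55/56) + (1/8)(1/56) = 353/448.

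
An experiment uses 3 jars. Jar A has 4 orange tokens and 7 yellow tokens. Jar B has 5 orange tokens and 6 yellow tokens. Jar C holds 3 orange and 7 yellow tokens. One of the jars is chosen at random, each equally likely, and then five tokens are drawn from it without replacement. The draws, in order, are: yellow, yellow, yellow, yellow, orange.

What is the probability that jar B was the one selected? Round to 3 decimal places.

For each hypothesis, P(data | H) works out to: P(data | jar A) = (7/11)(6/10)(5/9)(4/8)(4/7) = 0.060606; P(data | jar B) = (6/11)(5/10)(4/9)(3/8)(5/7) = 0.032468; P(data | jar C) = (7/10)(6/9)(5/8)(4/7)(3/6) = 0.083333.
Weighting by the prior gives 1/3 · 0.060606 = 0.020202, 1/3 · 0.032468 = 0.010823, 1/3 · 0.083333 = 0.027778; these sum to 0.058802.
Therefore the posterior P(jar B | data) = (0.010823) / (0.058802) = 0.18405.

0.184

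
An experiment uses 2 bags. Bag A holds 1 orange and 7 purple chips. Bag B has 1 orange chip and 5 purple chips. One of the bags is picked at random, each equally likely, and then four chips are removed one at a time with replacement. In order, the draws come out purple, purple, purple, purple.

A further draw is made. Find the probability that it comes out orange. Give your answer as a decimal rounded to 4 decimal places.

0.1438

For each hypothesis, P(data | H) works out to: P(data | bag A) = (7/8)(7/8)(7/8)(7/8) = 0.58618; P(data | bag B) = (5/6)(5/6)(5/6)(5/6) = 0.48225.
Weighting by the prior gives 1/2 · 0.58618 = 0.29309, 1/2 · 0.48225 = 0.24113; summing to 0.53422.
Normalising, the posterior is P(bag A | data) = 0.54864, P(bag B | data) = 0.45136.
Averaging over the posterior, P(orange next | data) = (1/8)(0.54864) + (1/6)(0.45136) = 0.14381.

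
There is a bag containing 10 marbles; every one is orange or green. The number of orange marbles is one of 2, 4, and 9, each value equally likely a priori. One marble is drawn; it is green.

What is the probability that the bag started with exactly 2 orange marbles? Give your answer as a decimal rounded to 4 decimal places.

Compute the likelihood of this draw for each case: P(data | r = 2) = (8/10) = 4/5; P(data | r = 4) = (6/10) = 3/5; P(data | r = 9) = (1/10) = 1/10.
Multiplying each by its prior: 1/3 · 4/5 = 4/15, 1/3 · 3/5 = 1/5, 1/3 · 1/10 = 1/30; these sum to 1/2.
By Bayes' rule, P(r = 2 | data) = (4/15) / (1/2) = 8/15.

0.5333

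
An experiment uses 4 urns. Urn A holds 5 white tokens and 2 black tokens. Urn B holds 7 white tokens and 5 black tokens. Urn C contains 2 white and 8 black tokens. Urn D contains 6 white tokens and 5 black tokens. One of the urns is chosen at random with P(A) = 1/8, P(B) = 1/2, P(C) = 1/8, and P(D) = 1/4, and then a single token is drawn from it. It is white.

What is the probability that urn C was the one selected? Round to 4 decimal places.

0.0461

Under each hypothesis, the probability of this draw is: P(data | urn A) = (5/7) = 0.71429; P(data | urn B) = (7/12) = 0.58333; P(data | urn C) = (2/10) = 0.2; P(data | urn D) = (6/11) = 0.54545.
Multiplying each by its prior: 1/8 · 0.71429 = 0.089286, 1/2 · 0.58333 = 0.29167, 1/8 · 0.2 = 0.025, 1/4 · 0.54545 = 0.13636; summing to 0.54232.
Therefore the posterior P(urn C | data) = (0.025) / (0.54232) = 0.046099.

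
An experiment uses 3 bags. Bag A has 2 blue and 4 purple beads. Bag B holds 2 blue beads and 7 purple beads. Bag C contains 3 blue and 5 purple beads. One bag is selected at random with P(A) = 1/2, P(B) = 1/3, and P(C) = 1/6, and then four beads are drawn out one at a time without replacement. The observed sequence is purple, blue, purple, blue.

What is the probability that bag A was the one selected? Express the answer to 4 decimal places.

For each hypothesis, P(data | H) works out to: P(data | bag A) = (4/6)(2/5)(3/4)(1/3) = 0.066667; P(data | bag B) = (7/9)(2/8)(6/7)(1/6) = 0.027778; P(data | bag C) = (5/8)(3/7)(4/6)(2/5) = 0.071429.
Weighting by the prior gives 1/2 · 0.066667 = 0.033333, 1/3 · 0.027778 = 0.0092593, 1/6 · 0.071429 = 0.011905; summing to 0.054497.
Hence P(bag A | data) = (0.033333) / (0.054497) = 0.61165.

0.6117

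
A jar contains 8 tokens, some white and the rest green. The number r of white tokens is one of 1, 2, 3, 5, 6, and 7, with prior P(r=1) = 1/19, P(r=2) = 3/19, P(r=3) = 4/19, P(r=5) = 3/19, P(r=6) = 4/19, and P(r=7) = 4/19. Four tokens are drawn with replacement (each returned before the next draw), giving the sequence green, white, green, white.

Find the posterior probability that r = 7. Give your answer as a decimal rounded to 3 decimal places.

Compute the likelihood of the observed sequence for each case: P(data | r = 1) = (7/8)(1/8)(7/8)(1/8) = 0.011963; P(data | r = 2) = (6/8)(2/8)(6/8)(2/8) = 0.035156; P(data | r = 3) = (5/8)(3/8)(5/8)(3/8) = 0.054932; P(data | r = 5) = (3/8)(5/8)(3/8)(5/8) = 0.054932; P(data | r = 6) = (2/8)(6/8)(2/8)(6/8) = 0.035156; P(data | r = 7) = (1/8)(7/8)(1/8)(7/8) = 0.011963.
Multiplying each by its prior: 1/19 · 0.011963 = 0.00062963, 3/19 · 0.035156 = 0.005551, 4/19 · 0.054932 = 0.011565, 3/19 · 0.054932 = 0.0086734, 4/19 · 0.035156 = 0.0074013, 4/19 · 0.011963 = 0.0025185; these sum to 0.036338.
By Bayes' rule, P(r = 7 | data) = (0.0025185) / (0.036338) = 0.069307.

0.069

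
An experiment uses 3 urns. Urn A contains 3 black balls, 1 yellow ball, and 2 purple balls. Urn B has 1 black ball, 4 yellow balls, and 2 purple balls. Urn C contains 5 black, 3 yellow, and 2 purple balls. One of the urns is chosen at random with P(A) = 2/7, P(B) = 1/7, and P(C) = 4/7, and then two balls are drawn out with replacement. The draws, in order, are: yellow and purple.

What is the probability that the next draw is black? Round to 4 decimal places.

Compute the likelihood of the observed sequence for each case: P(data | urn A) = (1/6)(2/6) = 0.055556; P(data | urn B) = (4/7)(2/7) = 0.16327; P(data | urn C) = (3/10)(2/10) = 0.06.
Weighting by the prior gives 2/7 · 0.055556 = 0.015873, 1/7 · 0.16327 = 0.023324, 4/7 · 0.06 = 0.034286; these sum to 0.073482.
The posterior is then P(urn A | data) = 0.21601, P(urn B | data) = 0.3174, P(urn C | data) = 0.46658.
So P(black next | data) = Σ P(black next | H) P(H | data) = (1/2)(0.21601) + (1/7)(0.3174) + (1/2)(0.46658) = 0.38664.

0.3866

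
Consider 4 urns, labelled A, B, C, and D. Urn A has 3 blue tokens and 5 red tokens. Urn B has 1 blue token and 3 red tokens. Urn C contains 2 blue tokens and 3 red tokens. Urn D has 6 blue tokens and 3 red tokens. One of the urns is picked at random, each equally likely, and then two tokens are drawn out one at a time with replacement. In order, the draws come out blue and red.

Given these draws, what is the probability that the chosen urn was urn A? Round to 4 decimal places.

0.2651

The likelihood of the observed sequence under each hypothesis: P(data | urn A) = (3/8)(5/8) = 0.23438; P(data | urn B) = (1/4)(3/4) = 0.1875; P(data | urn C) = (2/5)(3/5) = 0.24; P(data | urn D) = (6/9)(3/9) = 0.22222.
Weighting by the prior gives 1/4 · 0.23438 = 0.058594, 1/4 · 0.1875 = 0.046875, 1/4 · 0.24 = 0.06, 1/4 · 0.22222 = 0.055556; these sum to 0.22102.
By Bayes' rule, P(urn A | data) = (0.058594) / (0.22102) = 0.2651.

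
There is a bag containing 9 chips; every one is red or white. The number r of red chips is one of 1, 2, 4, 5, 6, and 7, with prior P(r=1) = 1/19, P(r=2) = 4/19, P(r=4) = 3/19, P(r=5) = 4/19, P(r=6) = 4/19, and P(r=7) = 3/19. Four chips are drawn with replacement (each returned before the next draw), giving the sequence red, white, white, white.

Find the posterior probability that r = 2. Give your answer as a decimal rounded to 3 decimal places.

0.400

For each hypothesis, P(data | H) works out to: P(data | r = 1) = (1/9)(8/9)(8/9)(8/9) = 0.078037; P(data | r = 2) = (2/9)(7/9)(7/9)(7/9) = 0.10456; P(data | r = 4) = (4/9)(5/9)(5/9)(5/9) = 0.076208; P(data | r = 5) = (5/9)(4/9)(4/9)(4/9) = 0.048773; P(data | r = 6) = (6/9)(3/9)(3/9)(3/9) = 0.024691; P(data | r = 7) = (7/9)(2/9)(2/9)(2/9) = 0.0085353.
The prior-weighted likelihoods are 1/19 · 0.078037 = 0.0041072, 4/19 · 0.10456 = 0.022012, 3/19 · 0.076208 = 0.012033, 4/19 · 0.048773 = 0.010268, 4/19 · 0.024691 = 0.0051982, 3/19 · 0.0085353 = 0.0013477; these sum to 0.054966.
So P(r = 2 | data) = (0.022012) / (0.054966) = 0.40047.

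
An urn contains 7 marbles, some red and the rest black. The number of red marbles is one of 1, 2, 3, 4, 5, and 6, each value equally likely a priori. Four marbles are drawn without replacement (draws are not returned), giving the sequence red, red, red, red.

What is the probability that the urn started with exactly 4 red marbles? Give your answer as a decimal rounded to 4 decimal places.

0.0476

For each hypothesis, P(data | H) works out to: P(data | r = 1) = (1/7)(0/6) = 0; P(data | r = 2) = (2/7)(1/6)(0/5) = 0; P(data | r = 3) = (3/7)(2/6)(1/5)(0/4) = 0; P(data | r = 4) = (4/7)(3/6)(2/5)(1/4) = 1/35; P(data | r = 5) = (5/7)(4/6)(3/5)(2/4) = 1/7; P(data | r = 6) = (6/7)(5/6)(4/5)(3/4) = 3/7.
Multiplying each by its prior: 1/6 · 0 = 0, 1/6 · 0 = 0, 1/6 · 0 = 0, 1/6 · 1/35 = 1/210, 1/6 · 1/7 = 1/42, 1/6 · 3/7 = 1/14; summing to 1/10.
Therefore the posterior P(r = 4 | data) = (1/210) / (1/10) = 1/21.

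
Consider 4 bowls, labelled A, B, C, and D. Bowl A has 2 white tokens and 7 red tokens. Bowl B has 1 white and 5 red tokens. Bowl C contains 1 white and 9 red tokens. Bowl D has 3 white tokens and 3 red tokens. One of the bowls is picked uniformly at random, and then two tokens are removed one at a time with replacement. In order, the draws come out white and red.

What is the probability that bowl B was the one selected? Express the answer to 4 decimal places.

0.2131

The likelihood of the observed sequence under each hypothesis: P(data | bowl A) = (2/9)(7/9) = 0.17284; P(data | bowl B) = (1/6)(5/6) = 0.13889; P(data | bowl C) = (1/10)(9/10) = 0.09; P(data | bowl D) = (3/6)(3/6) = 0.25.
Multiplying each by its prior: 1/4 · 0.17284 = 0.04321, 1/4 · 0.13889 = 0.034722, 1/4 · 0.09 = 0.0225, 1/4 · 0.25 = 0.0625; with total 0.16293.
Therefore the posterior P(bowl B | data) = (0.034722) / (0.16293) = 0.21311.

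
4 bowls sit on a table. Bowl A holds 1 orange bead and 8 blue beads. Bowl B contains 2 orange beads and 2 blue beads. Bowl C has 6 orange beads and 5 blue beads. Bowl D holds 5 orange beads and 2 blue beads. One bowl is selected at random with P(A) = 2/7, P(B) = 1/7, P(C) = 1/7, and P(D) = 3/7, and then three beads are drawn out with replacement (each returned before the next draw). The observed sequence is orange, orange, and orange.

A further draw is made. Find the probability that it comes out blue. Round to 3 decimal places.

The likelihood of the observed sequence under each hypothesis: P(data | bowl A) = (1/9)(1/9)(1/9) = 0.0013717; P(data | bowl B) = (2/4)(2/4)(2/4) = 0.125; P(data | bowl C) = (6/11)(6/11)(6/11) = 0.16228; P(data | bowl D) = (5/7)(5/7)(5/7) = 0.36443.
Weighting by the prior gives 2/7 · 0.0013717 = 0.00039193, 1/7 · 0.125 = 0.017857, 1/7 · 0.16228 = 0.023183, 3/7 · 0.36443 = 0.15618; with total 0.19762.
The posterior is then P(bowl A | data) = 0.0019833, P(bowl B | data) = 0.090362, P(bowl C | data) = 0.11731, P(bowl D | data) = 0.79034.
The predictive probability is P(blue next | data) = (8/9)(0.0019833) + (1/2)(0.090362) + (5/11)(0.11731) + (2/7)(0.79034) = 0.32608.

0.326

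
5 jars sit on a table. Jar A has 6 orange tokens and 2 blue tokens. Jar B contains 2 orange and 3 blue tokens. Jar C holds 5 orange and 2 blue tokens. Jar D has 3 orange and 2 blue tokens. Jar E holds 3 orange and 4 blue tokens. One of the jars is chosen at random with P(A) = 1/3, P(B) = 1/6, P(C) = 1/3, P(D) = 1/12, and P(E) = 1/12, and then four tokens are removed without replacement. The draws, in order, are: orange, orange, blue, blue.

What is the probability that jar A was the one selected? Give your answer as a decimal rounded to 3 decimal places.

0.199

The likelihood of the observed sequence under each hypothesis: P(data | jar A) = (6/8)(5/7)(2/6)(1/5) = 0.035714; P(data | jar B) = (2/5)(1/4)(3/3)(2/2) = 0.1; P(data | jar C) = (5/7)(4/6)(2/5)(1/4) = 0.047619; P(data | jar D) = (3/5)(2/4)(2/3)(1/2) = 0.1; P(data | jar E) = (3/7)(2/6)(4/5)(3/4) = 0.085714.
Weighting by the prior gives 1/3 · 0.035714 = 0.011905, 1/6 · 0.1 = 0.016667, 1/3 · 0.047619 = 0.015873, 1/12 · 0.1 = 0.0083333, 1/12 · 0.085714 = 0.0071429; with total 0.059921.
So P(jar A | data) = (0.011905) / (0.059921) = 0.19868.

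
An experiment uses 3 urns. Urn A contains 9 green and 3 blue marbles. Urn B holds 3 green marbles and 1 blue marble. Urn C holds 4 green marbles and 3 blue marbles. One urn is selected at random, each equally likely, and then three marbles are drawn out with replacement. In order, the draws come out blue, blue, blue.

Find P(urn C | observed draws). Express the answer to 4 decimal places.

0.7158

For each hypothesis, P(data | H) works out to: P(data | urn A) = (3/12)(3/12)(3/12) = 0.015625; P(data | urn B) = (1/4)(1/4)(1/4) = 0.015625; P(data | urn C) = (3/7)(3/7)(3/7) = 0.078717.
Multiplying each by its prior: 1/3 · 0.015625 = 0.0052083, 1/3 · 0.015625 = 0.0052083, 1/3 · 0.078717 = 0.026239; summing to 0.036656.
By Bayes' rule, P(urn C | data) = (0.026239) / (0.036656) = 0.71582.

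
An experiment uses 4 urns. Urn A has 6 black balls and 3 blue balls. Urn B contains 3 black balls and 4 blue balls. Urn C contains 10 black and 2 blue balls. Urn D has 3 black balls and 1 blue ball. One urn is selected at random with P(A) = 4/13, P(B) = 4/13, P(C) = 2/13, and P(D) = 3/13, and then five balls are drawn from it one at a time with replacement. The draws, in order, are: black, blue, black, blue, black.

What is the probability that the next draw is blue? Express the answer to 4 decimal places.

The likelihood of the observed sequence under each hypothesis: P(data | urn A) = (6/9)(3/9)(6/9)(3/9)(6/9) = 0.032922; P(data | urn B) = (3/7)(4/7)(3/7)(4/7)(3/7) = 0.025704; P(data | urn C) = (10/12)(2/12)(10/12)(2/12)(10/12) = 0.016075; P(data | urn D) = (3/4)(1/4)(3/4)(1/4)(3/4) = 0.026367.
The prior-weighted likelihoods are 4/13 · 0.032922 = 0.01013, 4/13 · 0.025704 = 0.0079088, 2/13 · 0.016075 = 0.0024731, 3/13 · 0.026367 = 0.0060847; with total 0.026596.
The posterior is then P(urn A | data) = 0.38087, P(urn B | data) = 0.29736, P(urn C | data) = 0.092986, P(urn D | data) = 0.22878.
The predictive probability is P(blue next | data) = (1/3)(0.38087) + (4/7)(0.29736) + (1/6)(0.092986) + (1/4)(0.22878) = 0.36957.

0.3696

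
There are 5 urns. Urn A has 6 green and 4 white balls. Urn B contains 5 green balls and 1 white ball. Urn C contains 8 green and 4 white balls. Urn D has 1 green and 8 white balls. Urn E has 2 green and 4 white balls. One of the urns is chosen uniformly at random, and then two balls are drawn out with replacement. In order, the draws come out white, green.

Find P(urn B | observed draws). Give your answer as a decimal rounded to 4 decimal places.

0.1506

The likelihood of the observed sequence under each hypothesis: P(data | urn A) = (4/10)(6/10) = 0.24; P(data | urn B) = (1/6)(5/6) = 0.13889; P(data | urn C) = (4/12)(8/12) = 0.22222; P(data | urn D) = (8/9)(1/9) = 0.098765; P(data | urn E) = (4/6)(2/6) = 0.22222.
Multiplying each by its prior: 1/5 · 0.24 = 0.048, 1/5 · 0.13889 = 0.027778, 1/5 · 0.22222 = 0.044444, 1/5 · 0.098765 = 0.019753, 1/5 · 0.22222 = 0.044444; summing to 0.18442.
So P(urn B | data) = (0.027778) / (0.18442) = 0.15062.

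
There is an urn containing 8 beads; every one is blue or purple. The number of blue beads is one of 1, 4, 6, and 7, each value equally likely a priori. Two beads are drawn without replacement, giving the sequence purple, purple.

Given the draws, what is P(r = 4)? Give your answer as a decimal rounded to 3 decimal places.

0.214

Under each hypothesis, the probability of the observed sequence is: P(data | r = 1) = (7/8)(6/7) = 3/4; P(data | r = 4) = (4/8)(3/7) = 3/14; P(data | r = 6) = (2/8)(1/7) = 1/28; P(data | r = 7) = (1/8)(0/7) = 0.
Multiplying each by its prior: 1/4 · 3/4 = 3/16, 1/4 · 3/14 = 3/56, 1/4 · 1/28 = 1/112, 1/4 · 0 = 0; with total 1/4.
So P(r = 4 | data) = (3/56) / (1/4) = 3/14.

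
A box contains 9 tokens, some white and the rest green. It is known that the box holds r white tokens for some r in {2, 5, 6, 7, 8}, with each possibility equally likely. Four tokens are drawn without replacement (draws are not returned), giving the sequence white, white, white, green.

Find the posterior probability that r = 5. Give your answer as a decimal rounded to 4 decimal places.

For each hypothesis, P(data | H) works out to: P(data | r = 2) = (2/9)(1/8)(0/7) = 0; P(data | r = 5) = (5/9)(4/8)(3/7)(4/6) = 0.079365; P(data | r = 6) = (6/9)(5/8)(4/7)(3/6) = 0.11905; P(data | r = 7) = (7/9)(6/8)(5/7)(2/6) = 0.13889; P(data | r = 8) = (8/9)(7/8)(6/7)(1/6) = 0.11111.
Multiplying each by its prior: 1/5 · 0 = 0, 1/5 · 0.079365 = 0.015873, 1/5 · 0.11905 = 0.02381, 1/5 · 0.13889 = 0.027778, 1/5 · 0.11111 = 0.022222; these sum to 0.089683.
So P(r = 5 | data) = (0.015873) / (0.089683) = 0.17699.

0.1770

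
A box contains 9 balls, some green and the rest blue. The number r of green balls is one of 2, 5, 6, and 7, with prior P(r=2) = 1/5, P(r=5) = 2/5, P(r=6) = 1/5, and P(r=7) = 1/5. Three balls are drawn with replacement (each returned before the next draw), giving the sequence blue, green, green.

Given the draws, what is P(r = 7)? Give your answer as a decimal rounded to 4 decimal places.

For each hypothesis, P(data | H) works out to: P(data | r = 2) = (7/9)(2/9)(2/9) = 0.038409; P(data | r = 5) = (4/9)(5/9)(5/9) = 0.13717; P(data | r = 6) = (3/9)(6/9)(6/9) = 0.14815; P(data | r = 7) = (2/9)(7/9)(7/9) = 0.13443.
Weighting by the prior gives 1/5 · 0.038409 = 0.0076818, 2/5 · 0.13717 = 0.05487, 1/5 · 0.14815 = 0.02963, 1/5 · 0.13443 = 0.026886; with total 0.11907.
Hence P(r = 7 | data) = (0.026886) / (0.11907) = 0.22581.

0.2258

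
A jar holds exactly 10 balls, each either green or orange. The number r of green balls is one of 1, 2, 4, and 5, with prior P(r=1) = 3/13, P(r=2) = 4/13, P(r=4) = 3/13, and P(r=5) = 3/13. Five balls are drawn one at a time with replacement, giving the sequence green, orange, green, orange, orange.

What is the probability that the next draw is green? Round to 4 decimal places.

The likelihood of the observed sequence under each hypothesis: P(data | r = 1) = (1/10)(9/10)(1/10)(9/10)(9/10) = 0.00729; P(data | r = 2) = (2/10)(8/10)(2/10)(8/10)(8/10) = 0.02048; P(data | r = 4) = (4/10)(6/10)(4/10)(6/10)(6/10) = 0.03456; P(data | r = 5) = (5/10)(5/10)(5/10)(5/10)(5/10) = 0.03125.
Multiplying each by its prior: 3/13 · 0.00729 = 0.0016823, 4/13 · 0.02048 = 0.0063015, 3/13 · 0.03456 = 0.0079754, 3/13 · 0.03125 = 0.0072115; these sum to 0.023171.
Dividing through by the total gives posterior P(r = 1 | data) = 0.072605, P(r = 2 | data) = 0.27196, P(r = 4 | data) = 0.3442, P(r = 5 | data) = 0.31123.
The predictive probability is P(green next | data) = (1/10)(0.072605) + (1/5)(0.27196) + (2/5)(0.3442) + (1/2)(0.31123) = 0.35495.

0.3549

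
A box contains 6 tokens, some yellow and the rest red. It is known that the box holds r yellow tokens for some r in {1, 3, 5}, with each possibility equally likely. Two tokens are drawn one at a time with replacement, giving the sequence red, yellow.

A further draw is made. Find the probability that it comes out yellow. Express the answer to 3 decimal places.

0.500

The likelihood of the observed sequence under each hypothesis: P(data | r = 1) = (5/6)(1/6) = 5/36; P(data | r = 3) = (3/6)(3/6) = 1/4; P(data | r = 5) = (1/6)(5/6) = 5/36.
Weighting by the prior gives 1/3 · 5/36 = 5/108, 1/3 · 1/4 = 1/12, 1/3 · 5/36 = 5/108; with total 19/108.
The posterior is then P(r = 1 | data) = 5/19, P(r = 3 | data) = 9/19, P(r = 5 | data) = 5/19.
The predictive probability is P(yellow next | data) = (1/6)(5/19) + (1/2)(9/19) + (5/6)(5/19) = 1/2.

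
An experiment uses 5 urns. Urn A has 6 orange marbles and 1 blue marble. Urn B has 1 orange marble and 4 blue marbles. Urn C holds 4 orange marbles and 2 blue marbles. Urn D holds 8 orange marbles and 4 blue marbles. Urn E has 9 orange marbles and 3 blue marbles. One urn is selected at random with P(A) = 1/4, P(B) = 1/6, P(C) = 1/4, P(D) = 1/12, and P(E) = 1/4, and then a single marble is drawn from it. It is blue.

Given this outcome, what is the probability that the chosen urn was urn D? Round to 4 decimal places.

0.0811

Compute the likelihood of this draw for each case: P(data | urn A) = (1/7) = 0.14286; P(data | urn B) = (4/5) = 0.8; P(data | urn C) = (2/6) = 0.33333; P(data | urn D) = (4/12) = 0.33333; P(data | urn E) = (3/12) = 0.25.
The prior-weighted likelihoods are 1/4 · 0.14286 = 0.035714, 1/6 · 0.8 = 0.13333, 1/4 · 0.33333 = 0.083333, 1/12 · 0.33333 = 0.027778, 1/4 · 0.25 = 0.0625; with total 0.34266.
By Bayes' rule, P(urn D | data) = (0.027778) / (0.34266) = 0.081065.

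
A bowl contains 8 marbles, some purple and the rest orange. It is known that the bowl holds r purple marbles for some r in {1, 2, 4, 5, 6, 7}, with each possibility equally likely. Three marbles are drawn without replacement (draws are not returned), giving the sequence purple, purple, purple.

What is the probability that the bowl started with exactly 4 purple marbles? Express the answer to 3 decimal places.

Under each hypothesis, the probability of the observed sequence is: P(data | r = 1) = (1/8)(0/7) = 0; P(data | r = 2) = (2/8)(1/7)(0/6) = 0; P(data | r = 4) = (4/8)(3/7)(2/6) = 1/14; P(data | r = 5) = (5/8)(4/7)(3/6) = 5/28; P(data | r = 6) = (6/8)(5/7)(4/6) = 5/14; P(data | r = 7) = (7/8)(6/7)(5/6) = 5/8.
Weighting by the prior gives 1/6 · 0 = 0, 1/6 · 0 = 0, 1/6 · 1/14 = 1/84, 1/6 · 5/28 = 5/168, 1/6 · 5/14 = 5/84, 1/6 · 5/8 = 5/48; with total 23/112.
So P(r = 4 | data) = (1/84) / (23/112) = 4/69.

0.058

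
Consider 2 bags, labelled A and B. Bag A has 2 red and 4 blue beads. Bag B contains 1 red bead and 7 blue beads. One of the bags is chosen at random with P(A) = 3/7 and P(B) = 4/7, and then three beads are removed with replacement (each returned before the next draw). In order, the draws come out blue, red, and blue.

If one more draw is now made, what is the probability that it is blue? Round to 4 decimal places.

Under each hypothesis, the probability of the observed sequence is: P(data | bag A) = (4/6)(2/6)(4/6) = 0.14815; P(data | bag B) = (7/8)(1/8)(7/8) = 0.095703.
The prior-weighted likelihoods are 3/7 · 0.14815 = 0.063492, 4/7 · 0.095703 = 0.054688; these sum to 0.11818.
The posterior is then P(bag A | data) = 0.53725, P(bag B | data) = 0.46275.
Averaging over the posterior, P(blue next | data) = (2/3)(0.53725) + (7/8)(0.46275) = 0.76307.

0.7631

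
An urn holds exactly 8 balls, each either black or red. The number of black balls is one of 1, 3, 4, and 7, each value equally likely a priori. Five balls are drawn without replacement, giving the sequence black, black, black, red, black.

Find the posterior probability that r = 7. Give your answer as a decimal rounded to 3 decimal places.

0.897

The likelihood of the observed sequence under each hypothesis: P(data | r = 1) = (1/8)(0/7) = 0; P(data | r = 3) = (3/8)(2/7)(1/6)(5/5)(0/4) = 0; P(data | r = 4) = (4/8)(3/7)(2/6)(4/5)(1/4) = 0.014286; P(data | r = 7) = (7/8)(6/7)(5/6)(1/5)(4/4) = 0.125.
Multiplying each by its prior: 1/4 · 0 = 0, 1/4 · 0 = 0, 1/4 · 0.014286 = 0.0035714, 1/4 · 0.125 = 0.03125; these sum to 0.034821.
Hence P(r = 7 | data) = (0.03125) / (0.034821) = 0.89744.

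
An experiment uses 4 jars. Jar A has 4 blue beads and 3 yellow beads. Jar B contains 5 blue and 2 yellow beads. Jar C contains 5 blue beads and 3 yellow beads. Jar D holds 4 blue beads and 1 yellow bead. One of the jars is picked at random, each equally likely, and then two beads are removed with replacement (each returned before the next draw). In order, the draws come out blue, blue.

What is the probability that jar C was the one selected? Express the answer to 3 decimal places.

For each hypothesis, P(data | H) works out to: P(data | jar A) = (4/7)(4/7) = 0.32653; P(data | jar B) = (5/7)(5/7) = 0.5102; P(data | jar C) = (5/8)(5/8) = 0.39062; P(data | jar D) = (4/5)(4/5) = 0.64.
Multiplying each by its prior: 1/4 · 0.32653 = 0.081633, 1/4 · 0.5102 = 0.12755, 1/4 · 0.39062 = 0.097656, 1/4 · 0.64 = 0.16; with total 0.46684.
Hence P(jar C | data) = (0.097656) / (0.46684) = 0.20919.

0.209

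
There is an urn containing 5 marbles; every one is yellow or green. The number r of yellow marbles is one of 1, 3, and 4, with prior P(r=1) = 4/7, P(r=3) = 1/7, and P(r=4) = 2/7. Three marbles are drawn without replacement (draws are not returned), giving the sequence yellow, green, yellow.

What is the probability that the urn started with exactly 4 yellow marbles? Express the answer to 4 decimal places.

0.6667

For each hypothesis, P(data | H) works out to: P(data | r = 1) = (1/5)(4/4)(0/3) = 0; P(data | r = 3) = (3/5)(2/4)(2/3) = 1/5; P(data | r = 4) = (4/5)(1/4)(3/3) = 1/5.
Weighting by the prior gives 4/7 · 0 = 0, 1/7 · 1/5 = 1/35, 2/7 · 1/5 = 2/35; these sum to 3/35.
So P(r = 4 | data) = (2/35) / (3/35) = 2/3.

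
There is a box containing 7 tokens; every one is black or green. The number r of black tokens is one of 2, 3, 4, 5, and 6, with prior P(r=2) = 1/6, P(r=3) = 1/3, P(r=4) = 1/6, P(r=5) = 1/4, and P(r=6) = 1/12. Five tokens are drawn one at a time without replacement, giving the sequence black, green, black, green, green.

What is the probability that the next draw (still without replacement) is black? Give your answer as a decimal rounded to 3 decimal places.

Compute the likelihood of the observed sequence for each case: P(data | r = 2) = (2/7)(5/6)(1/5)(4/4)(3/3) = 1/21; P(data | r = 3) = (3/7)(4/6)(2/5)(3/4)(2/3) = 2/35; P(data | r = 4) = (4/7)(3/6)(3/5)(2/4)(1/3) = 1/35; P(data | r = 5) = (5/7)(2/6)(4/5)(1/4)(0/3) = 0; P(data | r = 6) = (6/7)(1/6)(5/5)(0/4) = 0.
Weighting by the prior gives 1/6 · 1/21 = 1/126, 1/3 · 2/35 = 2/105, 1/6 · 1/35 = 1/210, 1/4 · 0 = 0, 1/12 · 0 = 0; summing to 2/63.
Dividing through by the total gives posterior P(r = 2 | data) = 1/4, P(r = 3 | data) = 3/5, P(r = 4 | data) = 3/20, P(r = 5 | data) = 0, P(r = 6 | data) = 0.
So P(black next | data) = Σ P(black next | H) P(H | data) = (0)(1/4) + (1/2)(3/5) + (1)(3/20) = 9/20.

0.450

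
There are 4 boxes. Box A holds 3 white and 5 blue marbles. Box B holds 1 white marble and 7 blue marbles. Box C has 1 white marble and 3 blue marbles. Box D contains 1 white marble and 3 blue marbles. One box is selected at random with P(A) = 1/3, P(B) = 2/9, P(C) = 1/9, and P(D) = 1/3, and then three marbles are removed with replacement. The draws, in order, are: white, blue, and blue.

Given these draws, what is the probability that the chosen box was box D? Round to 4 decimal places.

0.3535

Under each hypothesis, the probability of the observed sequence is: P(data | box A) = (3/8)(5/8)(5/8) = 0.14648; P(data | box B) = (1/8)(7/8)(7/8) = 0.095703; P(data | box C) = (1/4)(3/4)(3/4) = 0.14062; P(data | box D) = (1/4)(3/4)(3/4) = 0.14062.
The prior-weighted likelihoods are 1/3 · 0.14648 = 0.048828, 2/9 · 0.095703 = 0.021267, 1/9 · 0.14062 = 0.015625, 1/3 · 0.14062 = 0.046875; these sum to 0.1326.
Hence P(box D | data) = (0.046875) / (0.1326) = 0.35352.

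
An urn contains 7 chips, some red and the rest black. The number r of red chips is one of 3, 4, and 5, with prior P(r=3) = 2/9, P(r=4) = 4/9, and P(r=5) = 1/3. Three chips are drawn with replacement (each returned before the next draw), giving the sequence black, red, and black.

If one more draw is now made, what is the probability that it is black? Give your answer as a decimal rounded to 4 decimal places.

0.4457

The likelihood of the observed sequence under each hypothesis: P(data | r = 3) = (4/7)(3/7)(4/7) = 0.13994; P(data | r = 4) = (3/7)(4/7)(3/7) = 0.10496; P(data | r = 5) = (2/7)(5/7)(2/7) = 0.058309.
Multiplying each by its prior: 2/9 · 0.13994 = 0.031098, 4/9 · 0.10496 = 0.046647, 1/3 · 0.058309 = 0.019436; summing to 0.097182.
The posterior is then P(r = 3 | data) = 0.32, P(r = 4 | data) = 0.48, P(r = 5 | data) = 0.2.
The predictive probability is P(black next | data) = (4/7)(0.32) + (3/7)(0.48) + (2/7)(0.2) = 0.44571.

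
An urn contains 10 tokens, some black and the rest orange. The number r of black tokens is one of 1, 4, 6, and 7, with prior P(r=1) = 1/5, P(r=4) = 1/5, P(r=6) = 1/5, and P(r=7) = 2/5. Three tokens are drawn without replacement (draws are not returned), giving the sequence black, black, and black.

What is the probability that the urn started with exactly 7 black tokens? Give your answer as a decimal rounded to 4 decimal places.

Under each hypothesis, the probability of the observed sequence is: P(data | r = 1) = (1/10)(0/9) = 0; P(data | r = 4) = (4/10)(3/9)(2/8) = 1/30; P(data | r = 6) = (6/10)(5/9)(4/8) = 1/6; P(data | r = 7) = (7/10)(6/9)(5/8) = 7/24.
The prior-weighted likelihoods are 1/5 · 0 = 0, 1/5 · 1/30 = 1/150, 1/5 · 1/6 = 1/30, 2/5 · 7/24 = 7/60; summing to 47/300.
Therefore the posterior P(r = 7 | data) = (7/60) / (47/300) = 35/47.

0.7447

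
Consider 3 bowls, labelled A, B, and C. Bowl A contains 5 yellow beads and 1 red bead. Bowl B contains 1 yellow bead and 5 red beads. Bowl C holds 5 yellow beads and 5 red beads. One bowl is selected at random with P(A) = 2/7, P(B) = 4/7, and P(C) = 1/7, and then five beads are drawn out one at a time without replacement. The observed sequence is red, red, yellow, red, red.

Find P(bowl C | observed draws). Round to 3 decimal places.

Under each hypothesis, the probability of the observed sequence is: P(data | bowl A) = (1/6)(0/5) = 0; P(data | bowl B) = (5/6)(4/5)(1/4)(3/3)(2/2) = 0.16667; P(data | bowl C) = (5/10)(4/9)(5/8)(3/7)(2/6) = 0.019841.
Weighting by the prior gives 2/7 · 0 = 0, 4/7 · 0.16667 = 0.095238, 1/7 · 0.019841 = 0.0028345; with total 0.098073.
So P(bowl C | data) = (0.0028345) / (0.098073) = 0.028902.

0.029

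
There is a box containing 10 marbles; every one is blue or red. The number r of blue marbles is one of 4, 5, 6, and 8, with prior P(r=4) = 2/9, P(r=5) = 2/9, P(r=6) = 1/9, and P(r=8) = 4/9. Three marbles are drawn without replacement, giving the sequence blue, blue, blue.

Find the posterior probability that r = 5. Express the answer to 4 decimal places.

The likelihood of the observed sequence under each hypothesis: P(data | r = 4) = (4/10)(3/9)(2/8) = 1/30; P(data | r = 5) = (5/10)(4/9)(3/8) = 1/12; P(data | r = 6) = (6/10)(5/9)(4/8) = 1/6; P(data | r = 8) = (8/10)(7/9)(6/8) = 7/15.
Multiplying each by its prior: 2/9 · 1/30 = 1/135, 2/9 · 1/12 = 1/54, 1/9 · 1/6 = 1/54, 4/9 · 7/15 = 28/135; summing to 34/135.
Hence P(r = 5 | data) = (1/54) / (34/135) = 5/68.

0.0735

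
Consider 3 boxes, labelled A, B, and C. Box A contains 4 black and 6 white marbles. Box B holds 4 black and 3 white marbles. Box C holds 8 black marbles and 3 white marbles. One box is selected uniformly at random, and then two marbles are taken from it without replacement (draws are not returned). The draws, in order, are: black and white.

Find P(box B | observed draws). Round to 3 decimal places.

Under each hypothesis, the probability of the observed sequence is: P(data | box A) = (4/10)(6/9) = 4/15; P(data | box B) = (4/7)(3/6) = 2/7; P(data | box C) = (8/11)(3/10) = 12/55.
The prior-weighted likelihoods are 1/3 · 4/15 = 4/45, 1/3 · 2/7 = 2/21, 1/3 · 12/55 = 4/55; with total 178/693.
So P(box B | data) = (2/21) / (178/693) = 33/89.

0.371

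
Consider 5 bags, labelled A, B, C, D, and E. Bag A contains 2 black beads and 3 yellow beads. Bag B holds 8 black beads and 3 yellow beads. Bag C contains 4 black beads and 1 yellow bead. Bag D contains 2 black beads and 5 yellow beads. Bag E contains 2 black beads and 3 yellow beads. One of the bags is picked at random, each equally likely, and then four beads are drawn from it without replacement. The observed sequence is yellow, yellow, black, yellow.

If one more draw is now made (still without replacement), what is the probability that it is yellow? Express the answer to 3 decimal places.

For each hypothesis, P(data | H) works out to: P(data | bag A) = (3/5)(2/4)(2/3)(1/2) = 0.1; P(data | bag B) = (3/11)(2/10)(8/9)(1/8) = 0.0060606; P(data | bag C) = (1/5)(0/4) = 0; P(data | bag D) = (5/7)(4/6)(2/5)(3/4) = 0.14286; P(data | bag E) = (3/5)(2/4)(2/3)(1/2) = 0.1.
The prior-weighted likelihoods are 1/5 · 0.1 = 0.02, 1/5 · 0.0060606 = 0.0012121, 1/5 · 0 = 0, 1/5 · 0.14286 = 0.028571, 1/5 · 0.1 = 0.02; with total 0.069784.
Dividing through by the total gives posterior P(bag A | data) = 0.2866, P(bag B | data) = 0.01737, P(bag C | data) = 0, P(bag D | data) = 0.40943, P(bag E | data) = 0.2866.
Averaging over the posterior, P(yellow next | data) = (0)(0.2866) + (0)(0.01737) + (2/3)(0.40943) + (0)(0.2866) = 0.27295.

0.273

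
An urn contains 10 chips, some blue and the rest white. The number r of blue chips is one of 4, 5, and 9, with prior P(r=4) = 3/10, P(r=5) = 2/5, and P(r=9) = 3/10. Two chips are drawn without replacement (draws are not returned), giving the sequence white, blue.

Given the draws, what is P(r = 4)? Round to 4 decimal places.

Compute the likelihood of the observed sequence for each case: P(data | r = 4) = (6/10)(4/9) = 4/15; P(data | r = 5) = (5/10)(5/9) = 5/18; P(data | r = 9) = (1/10)(9/9) = 1/10.
The prior-weighted likelihoods are 3/10 · 4/15 = 2/25, 2/5 · 5/18 = 1/9, 3/10 · 1/10 = 3/100; summing to 199/900.
Therefore the posterior P(r = 4 | data) = (2/25) / (199/900) = 72/199.

0.3618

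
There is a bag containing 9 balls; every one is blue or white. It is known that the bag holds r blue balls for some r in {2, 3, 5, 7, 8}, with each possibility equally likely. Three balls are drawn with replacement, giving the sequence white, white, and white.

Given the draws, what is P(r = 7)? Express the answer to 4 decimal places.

0.0127

The likelihood of the observed sequence under each hypothesis: P(data | r = 2) = (7/9)(7/9)(7/9) = 0.47051; P(data | r = 3) = (6/9)(6/9)(6/9) = 0.2963; P(data | r = 5) = (4/9)(4/9)(4/9) = 0.087791; P(data | r = 7) = (2/9)(2/9)(2/9) = 0.010974; P(data | r = 8) = (1/9)(1/9)(1/9) = 0.0013717.
Multiplying each by its prior: 1/5 · 0.47051 = 0.094102, 1/5 · 0.2963 = 0.059259, 1/5 · 0.087791 = 0.017558, 1/5 · 0.010974 = 0.0021948, 1/5 · 0.0013717 = 0.00027435; summing to 0.17339.
Therefore the posterior P(r = 7 | data) = (0.0021948) / (0.17339) = 0.012658.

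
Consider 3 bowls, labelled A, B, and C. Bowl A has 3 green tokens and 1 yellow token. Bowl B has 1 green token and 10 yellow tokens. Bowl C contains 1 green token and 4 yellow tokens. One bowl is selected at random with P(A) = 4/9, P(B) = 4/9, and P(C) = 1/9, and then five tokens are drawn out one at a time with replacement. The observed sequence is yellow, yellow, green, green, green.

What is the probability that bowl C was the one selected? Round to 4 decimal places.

0.0453

The likelihood of the observed sequence under each hypothesis: P(data | bowl A) = (1/4)(1/4)(3/4)(3/4)(3/4) = 0.026367; P(data | bowl B) = (10/11)(10/11)(1/11)(1/11)(1/11) = 0.00062092; P(data | bowl C) = (4/5)(4/5)(1/5)(1/5)(1/5) = 0.00512.
The prior-weighted likelihoods are 4/9 · 0.026367 = 0.011719, 4/9 · 0.00062092 = 0.00027597, 1/9 · 0.00512 = 0.00056889; summing to 0.012564.
Hence P(bowl C | data) = (0.00056889) / (0.012564) = 0.045281.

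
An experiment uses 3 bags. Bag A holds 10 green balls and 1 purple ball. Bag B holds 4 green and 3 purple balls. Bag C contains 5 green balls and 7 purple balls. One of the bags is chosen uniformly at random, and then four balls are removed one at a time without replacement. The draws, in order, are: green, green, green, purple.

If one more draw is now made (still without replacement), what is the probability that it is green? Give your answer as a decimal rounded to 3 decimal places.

Compute the likelihood of the observed sequence for each case: P(data | bag A) = (10/11)(9/10)(8/9)(1/8) = 0.090909; P(data | bag B) = (4/7)(3/6)(2/5)(3/4) = 0.085714; P(data | bag C) = (5/12)(4/11)(3/10)(7/9) = 0.035354.
Weighting by the prior gives 1/3 · 0.090909 = 0.030303, 1/3 · 0.085714 = 0.028571, 1/3 · 0.035354 = 0.011785; summing to 0.070659.
Dividing through by the total gives posterior P(bag A | data) = 0.42886, P(bag B | data) = 0.40436, P(bag C | data) = 0.16678.
The predictive probability is P(green next | data) = (1)(0.42886) + (1/3)(0.40436) + (1/4)(0.16678) = 0.60534.

0.605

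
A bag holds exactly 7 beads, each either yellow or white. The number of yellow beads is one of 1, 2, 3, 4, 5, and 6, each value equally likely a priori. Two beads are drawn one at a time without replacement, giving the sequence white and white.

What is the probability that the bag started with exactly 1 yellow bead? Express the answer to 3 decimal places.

The likelihood of the observed sequence under each hypothesis: P(data | r = 1) = (6/7)(5/6) = 5/7; P(data | r = 2) = (5/7)(4/6) = 10/21; P(data | r = 3) = (4/7)(3/6) = 2/7; P(data | r = 4) = (3/7)(2/6) = 1/7; P(data | r = 5) = (2/7)(1/6) = 1/21; P(data | r = 6) = (1/7)(0/6) = 0.
Multiplying each by its prior: 1/6 · 5/7 = 5/42, 1/6 · 10/21 = 5/63, 1/6 · 2/7 = 1/21, 1/6 · 1/7 = 1/42, 1/6 · 1/21 = 1/126, 1/6 · 0 = 0; summing to 5/18.
By Bayes' rule, P(r = 1 | data) = (5/42) / (5/18) = 3/7.

0.429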